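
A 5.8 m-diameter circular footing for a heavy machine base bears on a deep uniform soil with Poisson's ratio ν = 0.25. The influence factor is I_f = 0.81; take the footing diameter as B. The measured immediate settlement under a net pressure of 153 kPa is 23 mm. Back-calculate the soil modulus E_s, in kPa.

S_e = q·B·(1−ν²)/E_s · I_f  ⇒  E_s = q·B·(1−ν²)·I_f / S_e.
E_s = 153 × 5.8 × 0.9375 × 0.81 / 0.023 = 29300 kPa

E_s ≈ 29300 kPa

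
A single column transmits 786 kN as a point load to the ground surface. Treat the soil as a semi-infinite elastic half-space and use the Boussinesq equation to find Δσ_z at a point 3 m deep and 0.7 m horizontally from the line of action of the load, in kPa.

Boussinesq vertical stress below a point load on an elastic half-space:
Δσ_z = 3P/(2πz²) · [1 + (r/z)²]^(−5/2)
r/z = 0.7/3 = 0.23333; [1+(r/z)²]^(−5/2) = 0.87587.
Δσ_z = 3×786/(2π×3²) × 0.87587 = 41.699 × 0.87587 = 36.52 kPa

Δσ_z ≈ 36.5 kPa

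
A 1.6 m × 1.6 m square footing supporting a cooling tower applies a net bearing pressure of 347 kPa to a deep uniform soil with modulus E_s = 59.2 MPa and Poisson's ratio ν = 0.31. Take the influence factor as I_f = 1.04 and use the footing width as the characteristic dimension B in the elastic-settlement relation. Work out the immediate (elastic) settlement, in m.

Immediate (elastic) settlement: S_e = q·B·(1−ν²)/E_s · I_f.
E_s = 59.2 MPa = 59200 kPa.
S_e = 347 × 1.6 × (1 − 0.31²) / 59200 × 1.04
    = 347 × 1.6 × 0.9039 / 59200 × 1.04
    = 0.008816 m

S_e ≈ 0.00882 m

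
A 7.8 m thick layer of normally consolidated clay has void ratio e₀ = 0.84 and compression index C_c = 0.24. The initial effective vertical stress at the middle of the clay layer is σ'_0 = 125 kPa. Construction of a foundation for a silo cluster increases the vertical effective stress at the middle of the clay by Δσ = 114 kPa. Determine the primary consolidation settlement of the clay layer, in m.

S_c ≈ 0.286 m

Final effective stress: σ'_f = σ'_0 + Δσ = 125 + 114 = 239 kPa.
Normally consolidated clay, so the full stress increment lies on the virgin compression line:
S_c = C_c·H/(1+e₀)·log₁₀(σ'_f/σ'_0) = 0.24×7.8/(1+0.84)×log₁₀(239/125)
    = 1.0174 × 0.28149 = 0.2864 m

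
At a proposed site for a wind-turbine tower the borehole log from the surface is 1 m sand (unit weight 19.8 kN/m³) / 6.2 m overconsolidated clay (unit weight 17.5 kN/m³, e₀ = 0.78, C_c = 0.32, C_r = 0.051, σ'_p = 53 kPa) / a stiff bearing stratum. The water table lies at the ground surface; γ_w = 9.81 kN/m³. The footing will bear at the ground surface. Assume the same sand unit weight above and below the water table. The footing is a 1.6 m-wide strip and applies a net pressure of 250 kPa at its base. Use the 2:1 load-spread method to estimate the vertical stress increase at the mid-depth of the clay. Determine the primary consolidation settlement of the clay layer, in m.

Mid-depth of clay below the ground surface: z = 1 + 6.2/2 = 4.1 m.
Total vertical stress at mid-clay: σ_v = 19.8×1 + 17.5×3.1 = 74.05 kPa.
Pore pressure: u = 9.81×(4.1 − 0) = 40.221 kPa.
Initial effective stress: σ'_0 = σ_v − u = 74.05 − 40.221 = 33.829 kPa.
Stress increase at mid-clay by the 2:1 spreading method:
Δσ = qB/(B+z) = 250×1.6/(1.6+4.1) = 70.175 kPa
Final effective stress: σ'_f = 33.829 + 70.175 = 104 kPa.
σ'_f = 104 > σ'_p = 53 kPa, so the stress path crosses the preconsolidation pressure — recompression up to σ'_p, then virgin compression beyond:
S_c = H/(1+e₀)·[C_r·log₁₀(σ'_p/σ'_0) + C_c·log₁₀(σ'_f/σ'_p)]
    = 6.2/1.78 × [0.051×log₁₀(53/33.829) + 0.32×log₁₀(104/53)]
    = 3.4831 × [0.0099443 + 0.093682] = 0.3609 m

S_c ≈ 0.361 m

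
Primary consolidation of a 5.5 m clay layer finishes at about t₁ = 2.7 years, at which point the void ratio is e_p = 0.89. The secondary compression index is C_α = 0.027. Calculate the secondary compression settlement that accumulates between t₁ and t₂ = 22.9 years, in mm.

Secondary compression: S_s = C_α·H/(1+e_p)·log₁₀(t₂/t₁)
S_s = 0.027×5.5/(1+0.89)×log₁₀(22.9/2.7)
    = 0.07857 × 0.9285 = 0.07295 m

S_s ≈ 73 mm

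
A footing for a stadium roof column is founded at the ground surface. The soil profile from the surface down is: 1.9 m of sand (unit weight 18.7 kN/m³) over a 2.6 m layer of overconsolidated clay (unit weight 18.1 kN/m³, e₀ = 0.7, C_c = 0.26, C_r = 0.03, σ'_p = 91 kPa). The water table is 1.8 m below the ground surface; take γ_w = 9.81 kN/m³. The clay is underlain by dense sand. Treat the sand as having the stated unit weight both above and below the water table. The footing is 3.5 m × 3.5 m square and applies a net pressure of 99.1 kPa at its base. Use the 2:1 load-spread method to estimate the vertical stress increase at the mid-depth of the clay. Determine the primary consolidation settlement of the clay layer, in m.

S_c ≈ 0.00932 m

Mid-depth of clay below the ground surface: z = 1.9 + 2.6/2 = 3.2 m.
Total vertical stress at mid-clay: σ_v = 18.7×1.9 + 18.1×1.3 = 59.06 kPa.
Pore pressure: u = 9.81×(3.2 − 1.8) = 13.734 kPa.
Initial effective stress: σ'_0 = σ_v − u = 59.06 − 13.734 = 45.326 kPa.
Stress increase at mid-clay by the 2:1 spreading method:
Δσ = qBL/((B+z)(L+z)) = 99.1×3.5×3.5/((3.5+3.2)(3.5+3.2)) = 27.043 kPa
Final effective stress: σ'_f = 45.326 + 27.043 = 72.369 kPa.
σ'_f = 72.369 ≤ σ'_p = 91 kPa, so the clay remains overconsolidated and only the recompression index applies:
S_c = C_r·H/(1+e₀)·log₁₀(σ'_f/σ'_0) = 0.03×2.6/1.7×log₁₀(72.369/45.326)
    = 0.045882 × 0.20321 = 0.009324 m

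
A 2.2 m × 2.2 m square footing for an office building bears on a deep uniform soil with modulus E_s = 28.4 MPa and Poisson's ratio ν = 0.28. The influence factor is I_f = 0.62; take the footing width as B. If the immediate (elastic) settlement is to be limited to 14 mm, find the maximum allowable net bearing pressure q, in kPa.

E_s = 28.4 MPa = 28400 kPa.
S_e = q·B·(1−ν²)/E_s · I_f  ⇒  q = S_e·E_s / (B·(1−ν²)·I_f).
q = 0.014 × 28400 / (2.2 × 0.9216 × 0.62) = 316.3 kPa

q ≈ 316 kPa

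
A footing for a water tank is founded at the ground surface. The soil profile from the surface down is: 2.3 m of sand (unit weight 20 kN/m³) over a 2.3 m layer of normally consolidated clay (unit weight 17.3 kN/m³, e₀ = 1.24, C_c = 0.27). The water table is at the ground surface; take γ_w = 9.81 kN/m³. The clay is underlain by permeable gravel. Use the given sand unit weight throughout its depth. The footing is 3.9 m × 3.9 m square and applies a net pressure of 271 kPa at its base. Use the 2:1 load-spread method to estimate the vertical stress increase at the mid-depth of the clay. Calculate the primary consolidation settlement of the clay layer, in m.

Mid-depth of clay below the ground surface: z = 2.3 + 2.3/2 = 3.45 m.
Total vertical stress at mid-clay: σ_v = 20×2.3 + 17.3×1.15 = 65.895 kPa.
Pore pressure: u = 9.81×(3.45 − 0) = 33.845 kPa.
Initial effective stress: σ'_0 = σ_v − u = 65.895 − 33.845 = 32.05 kPa.
Stress increase at mid-clay by the 2:1 spreading method:
Δσ = qBL/((B+z)(L+z)) = 271×3.9×3.9/((3.9+3.45)(3.9+3.45)) = 76.3 kPa
Final effective stress: σ'_f = σ'_0 + Δσ = 32.05 + 76.3 = 108.35 kPa.
Normally consolidated clay, so the full stress increment lies on the virgin compression line:
S_c = C_c·H/(1+e₀)·log₁₀(σ'_f/σ'_0) = 0.27×2.3/(1+1.24)×log₁₀(108.35/32.05)
    = 0.27723 × 0.529 = 0.1467 m

S_c ≈ 0.147 m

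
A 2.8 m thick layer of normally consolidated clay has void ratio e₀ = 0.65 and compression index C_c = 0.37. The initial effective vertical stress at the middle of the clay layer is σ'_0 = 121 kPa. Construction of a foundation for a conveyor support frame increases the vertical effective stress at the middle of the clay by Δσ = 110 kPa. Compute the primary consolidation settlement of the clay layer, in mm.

S_c ≈ 176 mm

Final effective stress: σ'_f = σ'_0 + Δσ = 121 + 110 = 231 kPa.
Normally consolidated clay, so the full stress increment lies on the virgin compression line:
S_c = C_c·H/(1+e₀)·log₁₀(σ'_f/σ'_0) = 0.37×2.8/(1+0.65)×log₁₀(231/121)
    = 0.62788 × 0.28083 = 0.1763 m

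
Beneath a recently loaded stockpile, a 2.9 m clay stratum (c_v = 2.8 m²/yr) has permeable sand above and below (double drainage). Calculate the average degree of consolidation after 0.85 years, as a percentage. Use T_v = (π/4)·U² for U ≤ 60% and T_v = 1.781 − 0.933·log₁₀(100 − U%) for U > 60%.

U ≈ 95 %

Drainage path length: H_d = H/2 = 1.45 m (double drainage).
T_v = c_v·t/H_d² = 2.8×0.85/1.45² = 1.132.
T_v = 1.132 corresponds to the U > 60% branch:
U = 1 − 10^((1.781 − T_v)/0.933)/100 = 0.9504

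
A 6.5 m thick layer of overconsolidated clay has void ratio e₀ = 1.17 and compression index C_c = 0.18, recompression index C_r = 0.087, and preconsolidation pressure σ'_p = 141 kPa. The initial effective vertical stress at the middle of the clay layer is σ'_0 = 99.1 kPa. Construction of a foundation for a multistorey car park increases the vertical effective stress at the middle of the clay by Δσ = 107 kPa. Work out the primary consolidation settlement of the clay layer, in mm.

S_c ≈ 129 mm

Final effective stress: σ'_f = 99.1 + 107 = 206.1 kPa.
σ'_f = 206.1 > σ'_p = 141 kPa, so the stress path crosses the preconsolidation pressure — recompression up to σ'_p, then virgin compression beyond:
S_c = H/(1+e₀)·[C_r·log₁₀(σ'_p/σ'_0) + C_c·log₁₀(σ'_f/σ'_p)]
    = 6.5/2.17 × [0.087×log₁₀(141/99.1) + 0.18×log₁₀(206.1/141)]
    = 2.9954 × [0.013324 + 0.029675] = 0.1288 m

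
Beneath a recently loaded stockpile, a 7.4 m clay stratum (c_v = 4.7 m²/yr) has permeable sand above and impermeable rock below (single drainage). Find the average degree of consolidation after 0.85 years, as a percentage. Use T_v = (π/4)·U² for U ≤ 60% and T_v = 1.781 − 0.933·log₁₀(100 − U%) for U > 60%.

U ≈ 30.5 %

Drainage path length: H_d = H = 7.4 m (single drainage).
T_v = c_v·t/H_d² = 4.7×0.85/7.4² = 0.072955.
T_v = 0.072955 corresponds to the U ≤ 60% branch:
U = √(4T_v/π) = 0.3048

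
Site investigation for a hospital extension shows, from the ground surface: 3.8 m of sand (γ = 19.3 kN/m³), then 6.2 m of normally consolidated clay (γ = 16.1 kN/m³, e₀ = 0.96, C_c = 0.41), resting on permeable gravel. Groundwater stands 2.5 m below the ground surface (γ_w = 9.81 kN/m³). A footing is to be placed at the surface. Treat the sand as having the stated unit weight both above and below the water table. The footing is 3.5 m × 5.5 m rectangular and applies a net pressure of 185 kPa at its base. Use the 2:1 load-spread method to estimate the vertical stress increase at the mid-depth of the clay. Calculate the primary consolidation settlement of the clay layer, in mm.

S_c ≈ 167 mm

Mid-depth of clay below the ground surface: z = 3.8 + 6.2/2 = 6.9 m.
Total vertical stress at mid-clay: σ_v = 19.3×3.8 + 16.1×3.1 = 123.25 kPa.
Pore pressure: u = 9.81×(6.9 − 2.5) = 43.164 kPa.
Initial effective stress: σ'_0 = σ_v − u = 123.25 − 43.164 = 80.086 kPa.
Stress increase at mid-clay by the 2:1 spreading method:
Δσ = qBL/((B+z)(L+z)) = 185×3.5×5.5/((3.5+6.9)(5.5+6.9)) = 27.615 kPa
Final effective stress: σ'_f = σ'_0 + Δσ = 80.086 + 27.615 = 107.7 kPa.
Normally consolidated clay, so the full stress increment lies on the virgin compression line:
S_c = C_c·H/(1+e₀)·log₁₀(σ'_f/σ'_0) = 0.41×6.2/(1+0.96)×log₁₀(107.7/80.086)
    = 1.2969 × 0.12866 = 0.1669 m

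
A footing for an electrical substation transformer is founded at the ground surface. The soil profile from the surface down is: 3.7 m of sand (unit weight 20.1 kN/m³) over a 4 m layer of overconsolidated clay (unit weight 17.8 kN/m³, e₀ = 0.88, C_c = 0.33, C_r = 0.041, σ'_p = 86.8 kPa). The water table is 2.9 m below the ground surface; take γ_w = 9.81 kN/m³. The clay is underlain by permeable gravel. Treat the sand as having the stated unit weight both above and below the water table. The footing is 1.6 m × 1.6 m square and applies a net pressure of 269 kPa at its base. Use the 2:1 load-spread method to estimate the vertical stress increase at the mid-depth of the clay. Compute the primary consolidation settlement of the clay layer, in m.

S_c ≈ 0.0308 m

Mid-depth of clay below the ground surface: z = 3.7 + 4/2 = 5.7 m.
Total vertical stress at mid-clay: σ_v = 20.1×3.7 + 17.8×2 = 109.97 kPa.
Pore pressure: u = 9.81×(5.7 − 2.9) = 27.468 kPa.
Initial effective stress: σ'_0 = σ_v − u = 109.97 − 27.468 = 82.502 kPa.
Stress increase at mid-clay by the 2:1 spreading method:
Δσ = qBL/((B+z)(L+z)) = 269×1.6×1.6/((1.6+5.7)(1.6+5.7)) = 12.922 kPa
Final effective stress: σ'_f = 82.502 + 12.922 = 95.424 kPa.
σ'_f = 95.424 > σ'_p = 86.8 kPa, so the stress path crosses the preconsolidation pressure — recompression up to σ'_p, then virgin compression beyond:
S_c = H/(1+e₀)·[C_r·log₁₀(σ'_p/σ'_0) + C_c·log₁₀(σ'_f/σ'_p)]
    = 4/1.88 × [0.041×log₁₀(86.8/82.502) + 0.33×log₁₀(95.424/86.8)]
    = 2.1277 × [0.00090427 + 0.013576] = 0.03081 m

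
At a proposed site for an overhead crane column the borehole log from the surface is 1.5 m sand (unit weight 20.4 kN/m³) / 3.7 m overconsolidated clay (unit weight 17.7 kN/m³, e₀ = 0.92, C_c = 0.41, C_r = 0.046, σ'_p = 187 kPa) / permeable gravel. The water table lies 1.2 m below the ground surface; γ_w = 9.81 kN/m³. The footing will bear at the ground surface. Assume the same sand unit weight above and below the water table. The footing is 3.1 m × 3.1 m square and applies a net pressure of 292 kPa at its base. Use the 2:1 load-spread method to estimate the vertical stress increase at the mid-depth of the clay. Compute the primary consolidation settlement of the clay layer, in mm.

Mid-depth of clay below the ground surface: z = 1.5 + 3.7/2 = 3.35 m.
Total vertical stress at mid-clay: σ_v = 20.4×1.5 + 17.7×1.85 = 63.345 kPa.
Pore pressure: u = 9.81×(3.35 − 1.2) = 21.091 kPa.
Initial effective stress: σ'_0 = σ_v − u = 63.345 − 21.091 = 42.254 kPa.
Stress increase at mid-clay by the 2:1 spreading method:
Δσ = qBL/((B+z)(L+z)) = 292×3.1×3.1/((3.1+3.35)(3.1+3.35)) = 67.451 kPa
Final effective stress: σ'_f = 42.254 + 67.451 = 109.7 kPa.
σ'_f = 109.7 ≤ σ'_p = 187 kPa, so the clay remains overconsolidated and only the recompression index applies:
S_c = C_r·H/(1+e₀)·log₁₀(σ'_f/σ'_0) = 0.046×3.7/1.92×log₁₀(109.7/42.254)
    = 0.088647 × 0.41434 = 0.03673 m

S_c ≈ 36.7 mm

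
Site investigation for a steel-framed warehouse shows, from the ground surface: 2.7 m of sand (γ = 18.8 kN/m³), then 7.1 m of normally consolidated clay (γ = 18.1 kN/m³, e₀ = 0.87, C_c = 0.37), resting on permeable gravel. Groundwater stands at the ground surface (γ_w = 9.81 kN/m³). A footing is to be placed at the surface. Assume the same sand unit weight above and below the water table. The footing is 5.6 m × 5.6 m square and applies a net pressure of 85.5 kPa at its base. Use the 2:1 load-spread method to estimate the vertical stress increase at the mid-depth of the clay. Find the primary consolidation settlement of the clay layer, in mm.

S_c ≈ 186 mm

Mid-depth of clay below the ground surface: z = 2.7 + 7.1/2 = 6.25 m.
Total vertical stress at mid-clay: σ_v = 18.8×2.7 + 18.1×3.55 = 115.02 kPa.
Pore pressure: u = 9.81×(6.25 − 0) = 61.312 kPa.
Initial effective stress: σ'_0 = σ_v − u = 115.02 − 61.312 = 53.708 kPa.
Stress increase at mid-clay by the 2:1 spreading method:
Δσ = qBL/((B+z)(L+z)) = 85.5×5.6×5.6/((5.6+6.25)(5.6+6.25)) = 19.094 kPa
Final effective stress: σ'_f = σ'_0 + Δσ = 53.708 + 19.094 = 72.802 kPa.
Normally consolidated clay, so the full stress increment lies on the virgin compression line:
S_c = C_c·H/(1+e₀)·log₁₀(σ'_f/σ'_0) = 0.37×7.1/(1+0.87)×log₁₀(72.802/53.708)
    = 1.4048 × 0.1321 = 0.1856 m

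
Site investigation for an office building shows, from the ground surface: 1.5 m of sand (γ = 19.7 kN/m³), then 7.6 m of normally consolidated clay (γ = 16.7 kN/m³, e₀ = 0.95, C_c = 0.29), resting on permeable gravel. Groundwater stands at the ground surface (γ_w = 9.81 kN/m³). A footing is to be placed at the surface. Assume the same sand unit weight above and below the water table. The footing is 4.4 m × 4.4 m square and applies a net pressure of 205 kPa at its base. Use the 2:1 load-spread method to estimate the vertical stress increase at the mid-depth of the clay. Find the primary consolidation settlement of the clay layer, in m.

S_c ≈ 0.347 m

Mid-depth of clay below the ground surface: z = 1.5 + 7.6/2 = 5.3 m.
Total vertical stress at mid-clay: σ_v = 19.7×1.5 + 16.7×3.8 = 93.01 kPa.
Pore pressure: u = 9.81×(5.3 − 0) = 51.993 kPa.
Initial effective stress: σ'_0 = σ_v − u = 93.01 − 51.993 = 41.017 kPa.
Stress increase at mid-clay by the 2:1 spreading method:
Δσ = qBL/((B+z)(L+z)) = 205×4.4×4.4/((4.4+5.3)(4.4+5.3)) = 42.181 kPa
Final effective stress: σ'_f = σ'_0 + Δσ = 41.017 + 42.181 = 83.198 kPa.
Normally consolidated clay, so the full stress increment lies on the virgin compression line:
S_c = C_c·H/(1+e₀)·log₁₀(σ'_f/σ'_0) = 0.29×7.6/(1+0.95)×log₁₀(83.198/41.017)
    = 1.1303 × 0.30715 = 0.3472 m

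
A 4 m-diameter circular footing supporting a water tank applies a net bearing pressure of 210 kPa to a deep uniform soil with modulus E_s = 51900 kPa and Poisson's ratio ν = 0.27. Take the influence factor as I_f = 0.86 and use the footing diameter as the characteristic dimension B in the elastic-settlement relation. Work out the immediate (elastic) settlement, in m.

Immediate (elastic) settlement: S_e = q·B·(1−ν²)/E_s · I_f.
S_e = 210 × 4 × (1 − 0.27²) / 51900 × 0.86
    = 210 × 4 × 0.9271 / 51900 × 0.86
    = 0.0129 m

S_e ≈ 0.0129 m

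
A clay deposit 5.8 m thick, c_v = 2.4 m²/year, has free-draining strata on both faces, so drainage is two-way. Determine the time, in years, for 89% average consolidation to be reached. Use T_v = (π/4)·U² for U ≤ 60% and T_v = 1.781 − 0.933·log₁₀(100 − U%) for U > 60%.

t ≈ 2.84 years

Drainage path length: H_d = H/2 = 2.9 m (double drainage).
U > 60%: T_v = 1.781 − 0.933·log₁₀(100 − 89) = 0.80938.
t = T_v·H_d²/c_v = 0.80938×2.9²/2.4 = 2.836 years.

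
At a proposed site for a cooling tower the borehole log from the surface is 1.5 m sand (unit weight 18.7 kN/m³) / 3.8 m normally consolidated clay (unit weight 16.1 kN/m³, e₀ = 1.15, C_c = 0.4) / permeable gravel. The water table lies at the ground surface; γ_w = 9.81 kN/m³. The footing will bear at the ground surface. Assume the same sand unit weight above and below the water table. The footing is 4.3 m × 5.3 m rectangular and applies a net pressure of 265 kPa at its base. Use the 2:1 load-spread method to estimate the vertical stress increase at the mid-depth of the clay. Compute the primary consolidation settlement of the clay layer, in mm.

Mid-depth of clay below the ground surface: z = 1.5 + 3.8/2 = 3.4 m.
Total vertical stress at mid-clay: σ_v = 18.7×1.5 + 16.1×1.9 = 58.64 kPa.
Pore pressure: u = 9.81×(3.4 − 0) = 33.354 kPa.
Initial effective stress: σ'_0 = σ_v − u = 58.64 − 33.354 = 25.286 kPa.
Stress increase at mid-clay by the 2:1 spreading method:
Δσ = qBL/((B+z)(L+z)) = 265×4.3×5.3/((4.3+3.4)(5.3+3.4)) = 90.153 kPa
Final effective stress: σ'_f = σ'_0 + Δσ = 25.286 + 90.153 = 115.44 kPa.
Normally consolidated clay, so the full stress increment lies on the virgin compression line:
S_c = C_c·H/(1+e₀)·log₁₀(σ'_f/σ'_0) = 0.4×3.8/(1+1.15)×log₁₀(115.44/25.286)
    = 0.70698 × 0.65948 = 0.4662 m

S_c ≈ 466 mm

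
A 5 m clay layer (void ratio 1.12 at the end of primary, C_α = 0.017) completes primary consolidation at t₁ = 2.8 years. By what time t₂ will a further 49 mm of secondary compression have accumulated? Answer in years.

S_s = C_α·H/(1+e_p)·log₁₀(t₂/t₁) ⇒ log₁₀(t₂/t₁) = S_s·(1+e_p)/(C_α·H).
log₁₀(t₂/t₁) = 0.049 × (1+1.12) / (0.017×5) = 1.222
t₂ = t₁ × 10^1.222 = 2.8 × 16.68 = 46.7 years

t₂ ≈ 46.7 years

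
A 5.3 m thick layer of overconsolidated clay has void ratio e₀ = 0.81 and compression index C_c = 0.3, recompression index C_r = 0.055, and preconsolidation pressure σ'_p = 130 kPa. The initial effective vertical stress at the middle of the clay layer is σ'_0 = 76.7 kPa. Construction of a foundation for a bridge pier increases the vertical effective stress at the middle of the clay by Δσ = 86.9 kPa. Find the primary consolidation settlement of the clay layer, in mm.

Final effective stress: σ'_f = 76.7 + 86.9 = 163.6 kPa.
σ'_f = 163.6 > σ'_p = 130 kPa, so the stress path crosses the preconsolidation pressure — recompression up to σ'_p, then virgin compression beyond:
S_c = H/(1+e₀)·[C_r·log₁₀(σ'_p/σ'_0) + C_c·log₁₀(σ'_f/σ'_p)]
    = 5.3/1.81 × [0.055×log₁₀(130/76.7) + 0.3×log₁₀(163.6/130)]
    = 2.9282 × [0.012603 + 0.029952] = 0.1246 m

S_c ≈ 125 mm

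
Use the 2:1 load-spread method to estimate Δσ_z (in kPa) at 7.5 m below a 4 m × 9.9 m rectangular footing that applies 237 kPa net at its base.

By the 2:1 method the load spreads at 1 horizontal : 2 vertical, so at depth z the loaded area has grown by z in each plan dimension:
Δσ = qBL/((B+z)(L+z)) = 237×4×9.9/((4+7.5)(9.9+7.5)) = 46.903 kPa

Δσ_z ≈ 46.9 kPa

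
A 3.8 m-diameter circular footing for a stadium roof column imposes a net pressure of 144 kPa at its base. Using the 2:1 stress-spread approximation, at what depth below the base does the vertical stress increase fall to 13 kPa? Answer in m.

2:1 spreading — at depth z the loaded area has grown by z in each plan dimension:
qD²/(D+z)² = Δσ_z ⇒ z = D(√(q/Δσ_z) − 1) = 3.8×(√(144/13) − 1) = 8.847 m

z ≈ 8.85 m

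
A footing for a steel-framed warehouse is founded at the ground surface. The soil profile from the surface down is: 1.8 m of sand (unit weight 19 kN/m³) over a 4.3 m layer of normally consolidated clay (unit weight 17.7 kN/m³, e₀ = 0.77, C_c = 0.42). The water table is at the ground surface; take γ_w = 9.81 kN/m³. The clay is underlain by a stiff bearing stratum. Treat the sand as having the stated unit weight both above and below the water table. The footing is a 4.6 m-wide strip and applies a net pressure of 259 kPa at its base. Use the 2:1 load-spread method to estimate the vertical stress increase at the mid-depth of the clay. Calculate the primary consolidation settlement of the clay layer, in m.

Mid-depth of clay below the ground surface: z = 1.8 + 4.3/2 = 3.95 m.
Total vertical stress at mid-clay: σ_v = 19×1.8 + 17.7×2.15 = 72.255 kPa.
Pore pressure: u = 9.81×(3.95 − 0) = 38.75 kPa.
Initial effective stress: σ'_0 = σ_v − u = 72.255 − 38.75 = 33.505 kPa.
Stress increase at mid-clay by the 2:1 spreading method:
Δσ = qB/(B+z) = 259×4.6/(4.6+3.95) = 139.35 kPa
Final effective stress: σ'_f = σ'_0 + Δσ = 33.505 + 139.35 = 172.85 kPa.
Normally consolidated clay, so the full stress increment lies on the virgin compression line:
S_c = C_c·H/(1+e₀)·log₁₀(σ'_f/σ'_0) = 0.42×4.3/(1+0.77)×log₁₀(172.85/33.505)
    = 1.0203 × 0.71256 = 0.727 m

S_c ≈ 0.727 m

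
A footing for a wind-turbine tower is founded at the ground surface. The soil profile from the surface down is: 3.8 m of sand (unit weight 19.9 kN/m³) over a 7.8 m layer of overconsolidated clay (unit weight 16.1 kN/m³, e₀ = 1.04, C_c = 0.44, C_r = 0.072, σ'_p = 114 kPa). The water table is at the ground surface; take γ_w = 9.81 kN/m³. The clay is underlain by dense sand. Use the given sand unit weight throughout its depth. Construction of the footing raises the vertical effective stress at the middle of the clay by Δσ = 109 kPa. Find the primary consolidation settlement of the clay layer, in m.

S_c ≈ 0.371 m

Mid-depth of clay below the ground surface: z = 3.8 + 7.8/2 = 7.7 m.
Total vertical stress at mid-clay: σ_v = 19.9×3.8 + 16.1×3.9 = 138.41 kPa.
Pore pressure: u = 9.81×(7.7 − 0) = 75.537 kPa.
Initial effective stress: σ'_0 = σ_v − u = 138.41 − 75.537 = 62.873 kPa.
Final effective stress: σ'_f = 62.873 + 109 = 171.87 kPa.
σ'_f = 171.87 > σ'_p = 114 kPa, so the stress path crosses the preconsolidation pressure — recompression up to σ'_p, then virgin compression beyond:
S_c = H/(1+e₀)·[C_r·log₁₀(σ'_p/σ'_0) + C_c·log₁₀(σ'_f/σ'_p)]
    = 7.8/2.04 × [0.072×log₁₀(114/62.873) + 0.44×log₁₀(171.87/114)]
    = 3.8235 × [0.018608 + 0.07845] = 0.3711 m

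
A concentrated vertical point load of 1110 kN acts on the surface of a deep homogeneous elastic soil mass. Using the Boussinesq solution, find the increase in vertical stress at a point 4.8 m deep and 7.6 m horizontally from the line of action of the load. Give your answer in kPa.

Boussinesq vertical stress below a point load on an elastic half-space:
Δσ_z = 3P/(2πz²) · [1 + (r/z)²]^(−5/2)
r/z = 7.6/4.8 = 1.5833; [1+(r/z)²]^(−5/2) = 0.043419.
Δσ_z = 3×1110/(2π×4.8²) × 0.043419 = 23.003 × 0.043419 = 0.9988 kPa

Δσ_z ≈ 0.999 kPa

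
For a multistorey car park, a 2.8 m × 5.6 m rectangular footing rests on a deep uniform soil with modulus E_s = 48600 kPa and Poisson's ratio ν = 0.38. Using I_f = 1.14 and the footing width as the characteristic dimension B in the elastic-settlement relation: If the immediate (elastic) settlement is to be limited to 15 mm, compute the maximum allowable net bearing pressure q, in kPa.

S_e = q·B·(1−ν²)/E_s · I_f  ⇒  q = S_e·E_s / (B·(1−ν²)·I_f).
q = 0.015 × 48600 / (2.8 × 0.8556 × 1.14) = 266.9 kPa

q ≈ 267 kPa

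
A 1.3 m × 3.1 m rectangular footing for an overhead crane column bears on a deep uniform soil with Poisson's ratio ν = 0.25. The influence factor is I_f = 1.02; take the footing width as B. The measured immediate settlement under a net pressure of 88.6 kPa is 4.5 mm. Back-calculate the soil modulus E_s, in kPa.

S_e = q·B·(1−ν²)/E_s · I_f  ⇒  E_s = q·B·(1−ν²)·I_f / S_e.
E_s = 88.6 × 1.3 × 0.9375 × 1.02 / 0.0045 = 24480 kPa

E_s ≈ 24500 kPa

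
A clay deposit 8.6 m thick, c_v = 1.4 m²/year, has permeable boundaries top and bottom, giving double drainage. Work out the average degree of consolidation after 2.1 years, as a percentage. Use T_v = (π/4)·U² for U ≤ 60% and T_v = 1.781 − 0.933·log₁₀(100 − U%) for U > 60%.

Drainage path length: H_d = H/2 = 4.3 m (double drainage).
T_v = c_v·t/H_d² = 1.4×2.1/4.3² = 0.159.
T_v = 0.159 corresponds to the U ≤ 60% branch:
U = √(4T_v/π) = 0.4499

U ≈ 45 %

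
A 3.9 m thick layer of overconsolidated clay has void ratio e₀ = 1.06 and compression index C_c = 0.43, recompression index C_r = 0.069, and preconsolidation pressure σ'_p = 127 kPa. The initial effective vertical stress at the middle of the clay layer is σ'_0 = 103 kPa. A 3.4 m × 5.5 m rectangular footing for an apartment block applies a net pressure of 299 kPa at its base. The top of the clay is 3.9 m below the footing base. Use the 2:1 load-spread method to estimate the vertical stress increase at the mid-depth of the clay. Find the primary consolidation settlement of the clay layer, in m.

S_c ≈ 0.0852 m

Mid-depth of clay below the footing base: z = 3.9 + 3.9/2 = 5.85 m.
Stress increase at mid-clay by the 2:1 spreading method:
Δσ = qBL/((B+z)(L+z)) = 299×3.4×5.5/((3.4+5.85)(5.5+5.85)) = 53.257 kPa
Final effective stress: σ'_f = 103 + 53.257 = 156.26 kPa.
σ'_f = 156.26 > σ'_p = 127 kPa, so the stress path crosses the preconsolidation pressure — recompression up to σ'_p, then virgin compression beyond:
S_c = H/(1+e₀)·[C_r·log₁₀(σ'_p/σ'_0) + C_c·log₁₀(σ'_f/σ'_p)]
    = 3.9/2.06 × [0.069×log₁₀(127/103) + 0.43×log₁₀(156.26/127)]
    = 1.8932 × [0.0062767 + 0.038719] = 0.08519 m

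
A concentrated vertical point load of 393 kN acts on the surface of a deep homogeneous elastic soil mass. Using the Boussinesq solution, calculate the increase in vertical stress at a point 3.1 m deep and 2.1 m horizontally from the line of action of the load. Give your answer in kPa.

Δσ_z ≈ 7.6 kPa

Boussinesq vertical stress below a point load on an elastic half-space:
Δσ_z = 3P/(2πz²) · [1 + (r/z)²]^(−5/2)
r/z = 2.1/3.1 = 0.67742; [1+(r/z)²]^(−5/2) = 0.38899.
Δσ_z = 3×393/(2π×3.1²) × 0.38899 = 19.526 × 0.38899 = 7.595 kPa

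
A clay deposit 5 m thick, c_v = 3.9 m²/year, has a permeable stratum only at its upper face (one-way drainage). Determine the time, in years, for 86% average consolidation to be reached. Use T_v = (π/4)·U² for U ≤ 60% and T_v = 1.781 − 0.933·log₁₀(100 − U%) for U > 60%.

t ≈ 4.56 years

Drainage path length: H_d = H = 5 m (single drainage).
U > 60%: T_v = 1.781 − 0.933·log₁₀(100 − 86) = 0.71166.
t = T_v·H_d²/c_v = 0.71166×5²/3.9 = 4.562 years.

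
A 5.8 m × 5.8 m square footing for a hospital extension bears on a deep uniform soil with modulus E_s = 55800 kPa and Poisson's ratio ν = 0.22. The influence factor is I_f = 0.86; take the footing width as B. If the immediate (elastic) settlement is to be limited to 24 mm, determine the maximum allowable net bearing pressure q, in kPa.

S_e = q·B·(1−ν²)/E_s · I_f  ⇒  q = S_e·E_s / (B·(1−ν²)·I_f).
q = 0.024 × 55800 / (5.8 × 0.9516 × 0.86) = 282.1 kPa

q ≈ 282 kPa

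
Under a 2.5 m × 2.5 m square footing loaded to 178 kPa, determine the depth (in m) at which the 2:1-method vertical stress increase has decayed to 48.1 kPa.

z ≈ 2.31 m

2:1 spreading — at depth z the loaded area has grown by z in each plan dimension:
qB²/(B+z)² = Δσ_z ⇒ z = B(√(q/Δσ_z) − 1) = 2.5×(√(178/48.1) − 1) = 2.309 m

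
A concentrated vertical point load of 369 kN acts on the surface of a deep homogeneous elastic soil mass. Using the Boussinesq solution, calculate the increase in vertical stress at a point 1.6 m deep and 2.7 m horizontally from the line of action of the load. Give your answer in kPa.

Δσ_z ≈ 2.37 kPa

Boussinesq vertical stress below a point load on an elastic half-space:
Δσ_z = 3P/(2πz²) · [1 + (r/z)²]^(−5/2)
r/z = 2.7/1.6 = 1.6875; [1+(r/z)²]^(−5/2) = 0.034436.
Δσ_z = 3×369/(2π×1.6²) × 0.034436 = 68.822 × 0.034436 = 2.37 kPa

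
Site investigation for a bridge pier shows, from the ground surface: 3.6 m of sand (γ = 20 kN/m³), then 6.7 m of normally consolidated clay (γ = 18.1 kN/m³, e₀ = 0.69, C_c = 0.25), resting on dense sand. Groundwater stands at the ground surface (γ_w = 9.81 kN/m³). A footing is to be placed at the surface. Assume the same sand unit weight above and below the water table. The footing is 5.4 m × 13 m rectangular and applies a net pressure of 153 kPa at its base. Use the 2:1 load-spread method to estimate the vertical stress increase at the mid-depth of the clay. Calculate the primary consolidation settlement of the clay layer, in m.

S_c ≈ 0.222 m

Mid-depth of clay below the ground surface: z = 3.6 + 6.7/2 = 6.95 m.
Total vertical stress at mid-clay: σ_v = 20×3.6 + 18.1×3.35 = 132.63 kPa.
Pore pressure: u = 9.81×(6.95 − 0) = 68.18 kPa.
Initial effective stress: σ'_0 = σ_v − u = 132.63 − 68.18 = 64.45 kPa.
Stress increase at mid-clay by the 2:1 spreading method:
Δσ = qBL/((B+z)(L+z)) = 153×5.4×13/((5.4+6.95)(13+6.95)) = 43.593 kPa
Final effective stress: σ'_f = σ'_0 + Δσ = 64.45 + 43.593 = 108.04 kPa.
Normally consolidated clay, so the full stress increment lies on the virgin compression line:
S_c = C_c·H/(1+e₀)·log₁₀(σ'_f/σ'_0) = 0.25×6.7/(1+0.69)×log₁₀(108.04/64.45)
    = 0.99112 × 0.22436 = 0.2224 m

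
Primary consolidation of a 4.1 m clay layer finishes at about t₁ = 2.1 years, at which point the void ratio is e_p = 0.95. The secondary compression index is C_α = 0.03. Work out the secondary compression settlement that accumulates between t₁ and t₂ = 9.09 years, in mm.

S_s ≈ 40.1 mm

Secondary compression: S_s = C_α·H/(1+e_p)·log₁₀(t₂/t₁)
S_s = 0.03×4.1/(1+0.95)×log₁₀(9.09/2.1)
    = 0.06308 × 0.6363 = 0.04014 m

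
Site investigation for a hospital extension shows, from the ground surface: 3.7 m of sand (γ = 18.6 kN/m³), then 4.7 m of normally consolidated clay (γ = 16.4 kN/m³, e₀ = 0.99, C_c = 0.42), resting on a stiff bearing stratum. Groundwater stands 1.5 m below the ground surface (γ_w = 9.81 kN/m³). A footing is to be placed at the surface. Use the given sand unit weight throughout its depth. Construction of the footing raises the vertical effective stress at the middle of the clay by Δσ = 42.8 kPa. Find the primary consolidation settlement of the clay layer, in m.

Mid-depth of clay below the ground surface: z = 3.7 + 4.7/2 = 6.05 m.
Total vertical stress at mid-clay: σ_v = 18.6×3.7 + 16.4×2.35 = 107.36 kPa.
Pore pressure: u = 9.81×(6.05 − 1.5) = 44.636 kPa.
Initial effective stress: σ'_0 = σ_v − u = 107.36 − 44.636 = 62.724 kPa.
Final effective stress: σ'_f = σ'_0 + Δσ = 62.724 + 42.8 = 105.52 kPa.
Normally consolidated clay, so the full stress increment lies on the virgin compression line:
S_c = C_c·H/(1+e₀)·log₁₀(σ'_f/σ'_0) = 0.42×4.7/(1+0.99)×log₁₀(105.52/62.724)
    = 0.99196 × 0.2259 = 0.2241 m

S_c ≈ 0.224 m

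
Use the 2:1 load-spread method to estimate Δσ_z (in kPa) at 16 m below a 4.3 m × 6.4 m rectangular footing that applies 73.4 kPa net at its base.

By the 2:1 method the load spreads at 1 horizontal : 2 vertical, so at depth z the loaded area has grown by z in each plan dimension:
Δσ = qBL/((B+z)(L+z)) = 73.4×4.3×6.4/((4.3+16)(6.4+16)) = 4.4422 kPa

Δσ_z ≈ 4.44 kPa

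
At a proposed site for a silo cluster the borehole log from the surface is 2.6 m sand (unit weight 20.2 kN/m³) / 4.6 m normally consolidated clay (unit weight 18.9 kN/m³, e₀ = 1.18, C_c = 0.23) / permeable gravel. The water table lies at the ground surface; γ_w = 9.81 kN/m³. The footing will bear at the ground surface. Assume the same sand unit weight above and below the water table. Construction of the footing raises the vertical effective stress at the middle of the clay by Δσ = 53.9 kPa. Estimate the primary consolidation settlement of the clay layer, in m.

S_c ≈ 0.159 m

Mid-depth of clay below the ground surface: z = 2.6 + 4.6/2 = 4.9 m.
Total vertical stress at mid-clay: σ_v = 20.2×2.6 + 18.9×2.3 = 95.99 kPa.
Pore pressure: u = 9.81×(4.9 − 0) = 48.069 kPa.
Initial effective stress: σ'_0 = σ_v − u = 95.99 − 48.069 = 47.921 kPa.
Final effective stress: σ'_f = σ'_0 + Δσ = 47.921 + 53.9 = 101.82 kPa.
Normally consolidated clay, so the full stress increment lies on the virgin compression line:
S_c = C_c·H/(1+e₀)·log₁₀(σ'_f/σ'_0) = 0.23×4.6/(1+1.18)×log₁₀(101.82/47.921)
    = 0.48532 × 0.32731 = 0.1589 m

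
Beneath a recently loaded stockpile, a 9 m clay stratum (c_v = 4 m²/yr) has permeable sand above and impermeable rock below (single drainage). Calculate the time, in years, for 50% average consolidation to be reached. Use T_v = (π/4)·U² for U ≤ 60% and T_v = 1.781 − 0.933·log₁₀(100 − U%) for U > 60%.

Drainage path length: H_d = H = 9 m (single drainage).
U ≤ 60%: T_v = (π/4)·U² = (π/4)×0.5² = 0.19635.
t = T_v·H_d²/c_v = 0.19635×9²/4 = 3.976 years.

t ≈ 3.98 years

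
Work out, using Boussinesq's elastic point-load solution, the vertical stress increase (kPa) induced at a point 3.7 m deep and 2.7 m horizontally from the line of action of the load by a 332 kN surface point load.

Δσ_z ≈ 3.98 kPa

Boussinesq vertical stress below a point load on an elastic half-space:
Δσ_z = 3P/(2πz²) · [1 + (r/z)²]^(−5/2)
r/z = 2.7/3.7 = 0.72973; [1+(r/z)²]^(−5/2) = 0.34395.
Δσ_z = 3×332/(2π×3.7²) × 0.34395 = 11.579 × 0.34395 = 3.983 kPa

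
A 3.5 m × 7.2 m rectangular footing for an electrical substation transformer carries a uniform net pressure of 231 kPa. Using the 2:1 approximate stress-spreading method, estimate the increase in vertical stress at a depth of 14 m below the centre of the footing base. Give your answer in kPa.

Δσ_z ≈ 15.7 kPa

By the 2:1 method the load spreads at 1 horizontal : 2 vertical, so at depth z the loaded area has grown by z in each plan dimension:
Δσ = qBL/((B+z)(L+z)) = 231×3.5×7.2/((3.5+14)(7.2+14)) = 15.691 kPa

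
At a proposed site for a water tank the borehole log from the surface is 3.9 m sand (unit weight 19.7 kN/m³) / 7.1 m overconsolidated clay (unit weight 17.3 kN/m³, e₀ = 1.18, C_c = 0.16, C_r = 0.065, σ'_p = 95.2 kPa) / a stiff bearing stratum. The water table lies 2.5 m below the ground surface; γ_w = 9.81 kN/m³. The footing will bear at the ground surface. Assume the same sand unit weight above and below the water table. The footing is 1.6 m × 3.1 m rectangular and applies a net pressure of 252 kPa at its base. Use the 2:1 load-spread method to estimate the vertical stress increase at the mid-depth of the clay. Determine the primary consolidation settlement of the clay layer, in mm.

S_c ≈ 22.8 mm

Mid-depth of clay below the ground surface: z = 3.9 + 7.1/2 = 7.45 m.
Total vertical stress at mid-clay: σ_v = 19.7×3.9 + 17.3×3.55 = 138.25 kPa.
Pore pressure: u = 9.81×(7.45 − 2.5) = 48.56 kPa.
Initial effective stress: σ'_0 = σ_v − u = 138.25 − 48.56 = 89.69 kPa.
Stress increase at mid-clay by the 2:1 spreading method:
Δσ = qBL/((B+z)(L+z)) = 252×1.6×3.1/((1.6+7.45)(3.1+7.45)) = 13.091 kPa
Final effective stress: σ'_f = 89.69 + 13.091 = 102.78 kPa.
σ'_f = 102.78 > σ'_p = 95.2 kPa, so the stress path crosses the preconsolidation pressure — recompression up to σ'_p, then virgin compression beyond:
S_c = H/(1+e₀)·[C_r·log₁₀(σ'_p/σ'_0) + C_c·log₁₀(σ'_f/σ'_p)]
    = 7.1/2.18 × [0.065×log₁₀(95.2/89.69) + 0.16×log₁₀(102.78/95.2)]
    = 3.2569 × [0.001683 + 0.0053235] = 0.02282 m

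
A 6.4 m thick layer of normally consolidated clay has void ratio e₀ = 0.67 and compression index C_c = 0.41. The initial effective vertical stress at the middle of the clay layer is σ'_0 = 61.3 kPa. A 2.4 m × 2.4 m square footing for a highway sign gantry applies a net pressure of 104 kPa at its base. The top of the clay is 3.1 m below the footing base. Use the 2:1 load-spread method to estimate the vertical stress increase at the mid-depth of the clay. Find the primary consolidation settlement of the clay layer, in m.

Mid-depth of clay below the footing base: z = 3.1 + 6.4/2 = 6.3 m.
Stress increase at mid-clay by the 2:1 spreading method:
Δσ = qBL/((B+z)(L+z)) = 104×2.4×2.4/((2.4+6.3)(2.4+6.3)) = 7.9144 kPa
Final effective stress: σ'_f = σ'_0 + Δσ = 61.3 + 7.9144 = 69.214 kPa.
Normally consolidated clay, so the full stress increment lies on the virgin compression line:
S_c = C_c·H/(1+e₀)·log₁₀(σ'_f/σ'_0) = 0.41×6.4/(1+0.67)×log₁₀(69.214/61.3)
    = 1.5713 × 0.052733 = 0.08286 m

S_c ≈ 0.0829 m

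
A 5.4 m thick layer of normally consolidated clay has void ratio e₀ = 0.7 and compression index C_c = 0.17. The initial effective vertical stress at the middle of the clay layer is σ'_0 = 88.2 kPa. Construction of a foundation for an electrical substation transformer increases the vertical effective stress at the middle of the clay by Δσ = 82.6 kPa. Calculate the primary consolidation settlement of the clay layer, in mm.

Final effective stress: σ'_f = σ'_0 + Δσ = 88.2 + 82.6 = 170.8 kPa.
Normally consolidated clay, so the full stress increment lies on the virgin compression line:
S_c = C_c·H/(1+e₀)·log₁₀(σ'_f/σ'_0) = 0.17×5.4/(1+0.7)×log₁₀(170.8/88.2)
    = 0.54 × 0.28702 = 0.155 m

S_c ≈ 155 mm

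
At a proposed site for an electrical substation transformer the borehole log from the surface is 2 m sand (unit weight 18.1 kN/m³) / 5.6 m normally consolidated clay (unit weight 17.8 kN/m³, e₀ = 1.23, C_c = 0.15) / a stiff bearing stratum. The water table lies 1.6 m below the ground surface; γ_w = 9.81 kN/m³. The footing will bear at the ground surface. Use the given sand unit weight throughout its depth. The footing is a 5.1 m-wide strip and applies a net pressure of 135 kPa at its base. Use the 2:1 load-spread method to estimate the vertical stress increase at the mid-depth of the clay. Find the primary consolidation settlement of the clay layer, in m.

S_c ≈ 0.134 m

Mid-depth of clay below the ground surface: z = 2 + 5.6/2 = 4.8 m.
Total vertical stress at mid-clay: σ_v = 18.1×2 + 17.8×2.8 = 86.04 kPa.
Pore pressure: u = 9.81×(4.8 − 1.6) = 31.392 kPa.
Initial effective stress: σ'_0 = σ_v − u = 86.04 − 31.392 = 54.648 kPa.
Stress increase at mid-clay by the 2:1 spreading method:
Δσ = qB/(B+z) = 135×5.1/(5.1+4.8) = 69.545 kPa
Final effective stress: σ'_f = σ'_0 + Δσ = 54.648 + 69.545 = 124.19 kPa.
Normally consolidated clay, so the full stress increment lies on the virgin compression line:
S_c = C_c·H/(1+e₀)·log₁₀(σ'_f/σ'_0) = 0.15×5.6/(1+1.23)×log₁₀(124.19/54.648)
    = 0.37668 × 0.35651 = 0.1343 m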